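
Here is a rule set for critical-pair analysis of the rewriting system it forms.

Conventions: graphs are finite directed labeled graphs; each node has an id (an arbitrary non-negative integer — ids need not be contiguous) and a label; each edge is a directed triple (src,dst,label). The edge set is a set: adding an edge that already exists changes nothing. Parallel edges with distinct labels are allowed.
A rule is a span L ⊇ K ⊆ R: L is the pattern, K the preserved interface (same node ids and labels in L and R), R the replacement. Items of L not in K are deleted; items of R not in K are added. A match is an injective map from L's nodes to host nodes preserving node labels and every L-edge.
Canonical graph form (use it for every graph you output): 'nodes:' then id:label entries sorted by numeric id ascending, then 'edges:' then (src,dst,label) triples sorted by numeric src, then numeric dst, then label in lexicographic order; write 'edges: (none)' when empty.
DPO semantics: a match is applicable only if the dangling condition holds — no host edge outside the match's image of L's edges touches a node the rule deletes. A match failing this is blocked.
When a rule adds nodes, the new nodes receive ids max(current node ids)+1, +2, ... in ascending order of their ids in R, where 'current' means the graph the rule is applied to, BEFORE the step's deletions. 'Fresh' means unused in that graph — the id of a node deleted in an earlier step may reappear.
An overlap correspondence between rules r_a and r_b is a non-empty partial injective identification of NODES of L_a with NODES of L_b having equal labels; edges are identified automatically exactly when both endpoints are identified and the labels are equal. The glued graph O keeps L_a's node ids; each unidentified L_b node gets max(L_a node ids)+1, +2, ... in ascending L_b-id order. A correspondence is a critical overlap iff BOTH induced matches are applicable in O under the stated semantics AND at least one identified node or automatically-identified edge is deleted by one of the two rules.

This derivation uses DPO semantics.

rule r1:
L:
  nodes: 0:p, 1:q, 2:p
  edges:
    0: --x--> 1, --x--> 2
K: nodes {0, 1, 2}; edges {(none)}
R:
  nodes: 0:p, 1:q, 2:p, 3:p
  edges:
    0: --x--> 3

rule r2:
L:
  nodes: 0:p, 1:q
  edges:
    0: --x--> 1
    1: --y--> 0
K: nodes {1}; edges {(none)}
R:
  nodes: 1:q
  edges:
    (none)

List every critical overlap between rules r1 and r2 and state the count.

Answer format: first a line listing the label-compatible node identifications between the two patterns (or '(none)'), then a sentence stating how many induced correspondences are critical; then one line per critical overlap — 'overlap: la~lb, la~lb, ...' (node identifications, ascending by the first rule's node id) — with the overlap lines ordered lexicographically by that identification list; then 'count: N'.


label-compatible node identifications between L(r1) and L(r2): 0~0, 1~1, 2~0
0 of the induced correspondences are critical overlaps of r1 and r2.
count: 0


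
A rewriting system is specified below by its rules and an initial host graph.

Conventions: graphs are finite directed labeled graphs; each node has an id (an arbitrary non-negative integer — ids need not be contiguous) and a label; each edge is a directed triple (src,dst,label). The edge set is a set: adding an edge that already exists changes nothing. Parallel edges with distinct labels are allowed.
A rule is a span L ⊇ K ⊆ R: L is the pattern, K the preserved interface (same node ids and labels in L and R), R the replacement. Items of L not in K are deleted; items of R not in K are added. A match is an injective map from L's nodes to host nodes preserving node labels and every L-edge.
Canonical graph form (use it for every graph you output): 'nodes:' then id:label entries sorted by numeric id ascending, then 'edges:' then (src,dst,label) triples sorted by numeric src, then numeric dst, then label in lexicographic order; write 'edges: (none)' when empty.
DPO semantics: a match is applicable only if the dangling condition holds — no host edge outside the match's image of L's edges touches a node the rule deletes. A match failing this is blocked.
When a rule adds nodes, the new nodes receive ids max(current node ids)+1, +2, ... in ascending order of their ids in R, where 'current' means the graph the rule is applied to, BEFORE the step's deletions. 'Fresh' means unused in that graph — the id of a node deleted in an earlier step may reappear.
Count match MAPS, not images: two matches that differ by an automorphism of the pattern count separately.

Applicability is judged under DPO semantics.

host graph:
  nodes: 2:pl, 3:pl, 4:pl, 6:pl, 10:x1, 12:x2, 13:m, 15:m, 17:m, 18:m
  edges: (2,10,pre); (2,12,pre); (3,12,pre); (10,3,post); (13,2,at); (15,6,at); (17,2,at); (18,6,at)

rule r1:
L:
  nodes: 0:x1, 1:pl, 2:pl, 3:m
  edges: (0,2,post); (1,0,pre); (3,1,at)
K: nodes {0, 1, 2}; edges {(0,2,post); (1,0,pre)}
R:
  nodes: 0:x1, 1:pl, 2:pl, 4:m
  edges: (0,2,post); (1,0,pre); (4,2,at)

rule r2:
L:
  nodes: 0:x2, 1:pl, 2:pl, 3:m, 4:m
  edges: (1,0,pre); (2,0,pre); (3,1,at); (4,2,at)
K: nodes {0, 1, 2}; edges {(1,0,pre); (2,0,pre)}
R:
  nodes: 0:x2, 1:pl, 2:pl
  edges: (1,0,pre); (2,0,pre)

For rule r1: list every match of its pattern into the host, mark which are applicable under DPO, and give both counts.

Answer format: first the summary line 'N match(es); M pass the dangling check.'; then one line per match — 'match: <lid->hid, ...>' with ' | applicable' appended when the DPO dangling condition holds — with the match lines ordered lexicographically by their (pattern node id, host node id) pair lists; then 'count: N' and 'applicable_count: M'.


2 match(es); 2 pass the dangling check.
match: 0->10, 1->2, 2->3, 3->13 | applicable
match: 0->10, 1->2, 2->3, 3->17 | applicable
count: 2
applicable_count: 2


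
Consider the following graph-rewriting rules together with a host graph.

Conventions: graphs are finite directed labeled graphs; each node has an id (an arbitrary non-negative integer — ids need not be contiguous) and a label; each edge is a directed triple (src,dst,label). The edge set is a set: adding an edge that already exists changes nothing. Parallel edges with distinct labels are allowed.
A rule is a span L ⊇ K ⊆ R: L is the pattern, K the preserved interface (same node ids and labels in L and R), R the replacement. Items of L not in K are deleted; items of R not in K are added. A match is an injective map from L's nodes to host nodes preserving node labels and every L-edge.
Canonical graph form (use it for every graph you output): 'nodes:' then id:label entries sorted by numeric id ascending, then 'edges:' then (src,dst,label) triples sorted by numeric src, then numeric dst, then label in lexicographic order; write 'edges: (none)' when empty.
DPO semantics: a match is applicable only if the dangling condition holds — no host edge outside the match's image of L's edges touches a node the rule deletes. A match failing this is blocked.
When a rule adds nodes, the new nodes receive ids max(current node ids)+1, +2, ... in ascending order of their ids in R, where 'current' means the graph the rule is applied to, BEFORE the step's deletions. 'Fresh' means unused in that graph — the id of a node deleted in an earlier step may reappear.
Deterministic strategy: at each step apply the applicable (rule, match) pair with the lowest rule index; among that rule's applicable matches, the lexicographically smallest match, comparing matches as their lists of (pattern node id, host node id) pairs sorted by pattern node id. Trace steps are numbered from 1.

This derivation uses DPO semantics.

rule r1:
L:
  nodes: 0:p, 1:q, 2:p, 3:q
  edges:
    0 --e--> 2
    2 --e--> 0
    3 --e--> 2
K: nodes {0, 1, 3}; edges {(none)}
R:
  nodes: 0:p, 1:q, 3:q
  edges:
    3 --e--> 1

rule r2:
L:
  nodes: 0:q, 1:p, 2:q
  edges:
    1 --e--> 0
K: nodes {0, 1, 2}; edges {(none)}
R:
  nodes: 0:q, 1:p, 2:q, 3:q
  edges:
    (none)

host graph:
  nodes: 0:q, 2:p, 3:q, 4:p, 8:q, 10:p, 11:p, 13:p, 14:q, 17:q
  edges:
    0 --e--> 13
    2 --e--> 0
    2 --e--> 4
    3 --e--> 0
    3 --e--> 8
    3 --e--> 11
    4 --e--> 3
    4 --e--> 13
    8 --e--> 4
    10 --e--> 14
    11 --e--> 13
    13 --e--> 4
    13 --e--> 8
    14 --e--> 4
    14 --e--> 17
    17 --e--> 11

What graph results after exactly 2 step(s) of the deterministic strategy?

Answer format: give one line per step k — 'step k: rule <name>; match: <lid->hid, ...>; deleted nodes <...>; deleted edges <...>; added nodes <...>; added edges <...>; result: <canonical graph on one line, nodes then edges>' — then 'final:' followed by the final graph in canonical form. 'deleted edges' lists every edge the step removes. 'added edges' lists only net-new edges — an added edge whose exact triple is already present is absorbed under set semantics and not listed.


step 1: rule r2; match: 0->0, 1->2, 2->3; deleted nodes (none); deleted edges (2,0,e); added nodes 18; added edges (none); result: nodes: 0:q, 2:p, 3:q, 4:p, 8:q, 10:p, 11:p, 13:p, 14:q, 17:q, 18:q edges: (0,13,e); (2,4,e); (3,0,e); (3,8,e); (3,11,e); (4,3,e); (4,13,e); (8,4,e); (10,14,e); (11,13,e); (13,4,e); (13,8,e); (14,4,e); (14,17,e); (17,11,e)
step 2: rule r2; match: 0->3, 1->4, 2->0; deleted nodes (none); deleted edges (4,3,e); added nodes 19; added edges (none); result: nodes: 0:q, 2:p, 3:q, 4:p, 8:q, 10:p, 11:p, 13:p, 14:q, 17:q, 18:q, 19:q edges: (0,13,e); (2,4,e); (3,0,e); (3,8,e); (3,11,e); (4,13,e); (8,4,e); (10,14,e); (11,13,e); (13,4,e); (13,8,e); (14,4,e); (14,17,e); (17,11,e)
final:
nodes: 0:q, 2:p, 3:q, 4:p, 8:q, 10:p, 11:p, 13:p, 14:q, 17:q, 18:q, 19:q
edges: (0,13,e); (2,4,e); (3,0,e); (3,8,e); (3,11,e); (4,13,e); (8,4,e); (10,14,e); (11,13,e); (13,4,e); (13,8,e); (14,4,e); (14,17,e); (17,11,e)


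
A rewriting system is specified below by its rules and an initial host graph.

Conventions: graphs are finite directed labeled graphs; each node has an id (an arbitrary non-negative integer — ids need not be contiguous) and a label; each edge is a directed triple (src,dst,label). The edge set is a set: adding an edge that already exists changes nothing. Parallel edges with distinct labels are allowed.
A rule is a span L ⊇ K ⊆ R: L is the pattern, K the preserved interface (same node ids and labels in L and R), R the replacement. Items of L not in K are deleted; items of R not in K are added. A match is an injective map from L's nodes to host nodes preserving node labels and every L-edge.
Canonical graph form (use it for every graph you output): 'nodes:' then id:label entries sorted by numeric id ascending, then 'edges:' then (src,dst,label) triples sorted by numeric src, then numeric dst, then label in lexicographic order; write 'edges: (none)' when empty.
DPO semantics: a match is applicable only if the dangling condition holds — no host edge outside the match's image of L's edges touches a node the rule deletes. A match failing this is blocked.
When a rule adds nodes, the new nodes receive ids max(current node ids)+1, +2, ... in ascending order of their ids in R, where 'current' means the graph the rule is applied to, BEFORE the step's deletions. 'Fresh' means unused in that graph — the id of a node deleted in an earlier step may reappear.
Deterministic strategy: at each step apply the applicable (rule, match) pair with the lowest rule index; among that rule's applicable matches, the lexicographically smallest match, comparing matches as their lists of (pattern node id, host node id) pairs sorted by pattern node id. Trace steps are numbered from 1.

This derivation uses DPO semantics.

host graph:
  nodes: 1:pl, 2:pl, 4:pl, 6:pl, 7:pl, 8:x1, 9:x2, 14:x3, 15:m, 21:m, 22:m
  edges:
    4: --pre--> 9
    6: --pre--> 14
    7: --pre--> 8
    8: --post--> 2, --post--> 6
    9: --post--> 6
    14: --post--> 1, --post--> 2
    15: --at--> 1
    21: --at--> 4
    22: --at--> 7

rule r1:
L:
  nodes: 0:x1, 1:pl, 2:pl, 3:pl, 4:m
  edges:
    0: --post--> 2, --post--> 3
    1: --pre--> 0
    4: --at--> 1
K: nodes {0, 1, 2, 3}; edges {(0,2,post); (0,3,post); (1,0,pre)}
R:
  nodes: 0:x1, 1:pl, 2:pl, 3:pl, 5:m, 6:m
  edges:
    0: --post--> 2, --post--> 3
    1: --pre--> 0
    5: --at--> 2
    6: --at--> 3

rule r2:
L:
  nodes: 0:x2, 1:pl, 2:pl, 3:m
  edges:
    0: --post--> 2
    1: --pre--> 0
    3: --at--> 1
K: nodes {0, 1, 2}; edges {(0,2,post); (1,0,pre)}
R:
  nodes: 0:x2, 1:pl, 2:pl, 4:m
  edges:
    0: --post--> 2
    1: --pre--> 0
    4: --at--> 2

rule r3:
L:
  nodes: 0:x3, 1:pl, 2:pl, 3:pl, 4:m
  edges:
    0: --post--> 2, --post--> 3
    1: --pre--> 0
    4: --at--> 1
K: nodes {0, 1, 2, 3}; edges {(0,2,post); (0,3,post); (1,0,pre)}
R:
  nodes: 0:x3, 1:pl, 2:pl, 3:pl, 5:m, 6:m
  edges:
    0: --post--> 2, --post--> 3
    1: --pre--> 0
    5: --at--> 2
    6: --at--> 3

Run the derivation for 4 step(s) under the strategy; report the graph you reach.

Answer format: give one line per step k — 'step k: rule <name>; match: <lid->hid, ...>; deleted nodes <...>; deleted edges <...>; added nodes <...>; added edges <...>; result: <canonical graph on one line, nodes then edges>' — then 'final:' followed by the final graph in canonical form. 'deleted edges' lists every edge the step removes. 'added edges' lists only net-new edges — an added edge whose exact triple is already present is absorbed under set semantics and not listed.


step 1: rule r1; match: 0->8, 1->7, 2->2, 3->6, 4->22; deleted nodes 22; deleted edges (22,7,at); added nodes 23, 24; added edges (23,2,at); (24,6,at); result: nodes: 1:pl, 2:pl, 4:pl, 6:pl, 7:pl, 8:x1, 9:x2, 14:x3, 15:m, 21:m, 23:m, 24:m edges: (4,9,pre); (6,14,pre); (7,8,pre); (8,2,post); (8,6,post); (9,6,post); (14,1,post); (14,2,post); (15,1,at); (21,4,at); (23,2,at); (24,6,at)
step 2: rule r2; match: 0->9, 1->4, 2->6, 3->21; deleted nodes 21; deleted edges (21,4,at); added nodes 25; added edges (25,6,at); result: nodes: 1:pl, 2:pl, 4:pl, 6:pl, 7:pl, 8:x1, 9:x2, 14:x3, 15:m, 23:m, 24:m, 25:m edges: (4,9,pre); (6,14,pre); (7,8,pre); (8,2,post); (8,6,post); (9,6,post); (14,1,post); (14,2,post); (15,1,at); (23,2,at); (24,6,at); (25,6,at)
step 3: rule r3; match: 0->14, 1->6, 2->1, 3->2, 4->24; deleted nodes 24; deleted edges (24,6,at); added nodes 26, 27; added edges (26,1,at); (27,2,at); result: nodes: 1:pl, 2:pl, 4:pl, 6:pl, 7:pl, 8:x1, 9:x2, 14:x3, 15:m, 23:m, 25:m, 26:m, 27:m edges: (4,9,pre); (6,14,pre); (7,8,pre); (8,2,post); (8,6,post); (9,6,post); (14,1,post); (14,2,post); (15,1,at); (23,2,at); (25,6,at); (26,1,at); (27,2,at)
step 4: rule r3; match: 0->14, 1->6, 2->1, 3->2, 4->25; deleted nodes 25; deleted edges (25,6,at); added nodes 28, 29; added edges (28,1,at); (29,2,at); result: nodes: 1:pl, 2:pl, 4:pl, 6:pl, 7:pl, 8:x1, 9:x2, 14:x3, 15:m, 23:m, 26:m, 27:m, 28:m, 29:m edges: (4,9,pre); (6,14,pre); (7,8,pre); (8,2,post); (8,6,post); (9,6,post); (14,1,post); (14,2,post); (15,1,at); (23,2,at); (26,1,at); (27,2,at); (28,1,at); (29,2,at)
final:
nodes: 1:pl, 2:pl, 4:pl, 6:pl, 7:pl, 8:x1, 9:x2, 14:x3, 15:m, 23:m, 26:m, 27:m, 28:m, 29:m
edges: (4,9,pre); (6,14,pre); (7,8,pre); (8,2,post); (8,6,post); (9,6,post); (14,1,post); (14,2,post); (15,1,at); (23,2,at); (26,1,at); (27,2,at); (28,1,at); (29,2,at)


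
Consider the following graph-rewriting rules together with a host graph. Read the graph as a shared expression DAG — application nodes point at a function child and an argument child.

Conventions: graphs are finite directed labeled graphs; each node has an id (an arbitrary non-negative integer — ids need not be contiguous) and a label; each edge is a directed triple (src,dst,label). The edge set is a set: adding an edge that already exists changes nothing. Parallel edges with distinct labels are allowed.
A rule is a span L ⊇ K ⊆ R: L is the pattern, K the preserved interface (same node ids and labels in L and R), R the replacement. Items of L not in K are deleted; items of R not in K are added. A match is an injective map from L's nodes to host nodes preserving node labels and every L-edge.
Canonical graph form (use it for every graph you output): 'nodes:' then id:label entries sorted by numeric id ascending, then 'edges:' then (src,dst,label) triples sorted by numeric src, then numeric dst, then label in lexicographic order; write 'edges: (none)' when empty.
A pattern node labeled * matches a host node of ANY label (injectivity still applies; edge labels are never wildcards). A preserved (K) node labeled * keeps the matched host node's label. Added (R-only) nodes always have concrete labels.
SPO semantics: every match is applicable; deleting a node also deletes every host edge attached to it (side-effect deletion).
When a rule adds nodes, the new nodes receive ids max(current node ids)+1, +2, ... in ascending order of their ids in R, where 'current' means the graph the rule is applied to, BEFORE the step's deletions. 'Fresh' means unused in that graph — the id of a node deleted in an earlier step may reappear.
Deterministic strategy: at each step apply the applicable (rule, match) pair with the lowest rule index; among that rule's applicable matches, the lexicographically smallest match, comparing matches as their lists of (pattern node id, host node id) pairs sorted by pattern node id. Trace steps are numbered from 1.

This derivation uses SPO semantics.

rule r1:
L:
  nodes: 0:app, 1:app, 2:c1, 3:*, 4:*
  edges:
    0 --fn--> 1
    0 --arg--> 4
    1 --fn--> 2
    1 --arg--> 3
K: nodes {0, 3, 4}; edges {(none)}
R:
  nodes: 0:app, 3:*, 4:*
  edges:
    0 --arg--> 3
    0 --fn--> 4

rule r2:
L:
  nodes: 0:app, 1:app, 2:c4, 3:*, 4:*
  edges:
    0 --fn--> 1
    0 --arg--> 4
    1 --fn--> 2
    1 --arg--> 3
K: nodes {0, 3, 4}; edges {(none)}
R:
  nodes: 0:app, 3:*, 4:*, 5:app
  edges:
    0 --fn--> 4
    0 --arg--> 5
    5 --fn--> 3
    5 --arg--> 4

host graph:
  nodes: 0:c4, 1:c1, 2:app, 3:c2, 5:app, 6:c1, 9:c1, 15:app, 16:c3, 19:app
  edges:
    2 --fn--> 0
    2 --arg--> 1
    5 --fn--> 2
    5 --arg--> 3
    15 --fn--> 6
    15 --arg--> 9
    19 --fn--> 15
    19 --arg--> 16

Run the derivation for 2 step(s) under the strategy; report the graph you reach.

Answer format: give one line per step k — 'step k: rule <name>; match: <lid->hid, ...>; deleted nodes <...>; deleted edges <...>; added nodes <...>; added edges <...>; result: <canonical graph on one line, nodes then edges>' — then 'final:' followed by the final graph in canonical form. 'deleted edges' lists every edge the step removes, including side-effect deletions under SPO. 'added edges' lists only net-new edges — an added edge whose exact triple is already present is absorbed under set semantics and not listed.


step 1: rule r1; match: 0->19, 1->15, 2->6, 3->9, 4->16; deleted nodes 6, 15; deleted edges (15,6,fn); (15,9,arg); (19,15,fn); (19,16,arg); added nodes (none); added edges (19,9,arg); (19,16,fn); result: nodes: 0:c4, 1:c1, 2:app, 3:c2, 5:app, 9:c1, 16:c3, 19:app edges: (2,0,fn); (2,1,arg); (5,2,fn); (5,3,arg); (19,9,arg); (19,16,fn)
step 2: rule r2; match: 0->5, 1->2, 2->0, 3->1, 4->3; deleted nodes 0, 2; deleted edges (2,0,fn); (2,1,arg); (5,2,fn); (5,3,arg); added nodes 20; added edges (5,3,fn); (5,20,arg); (20,1,fn); (20,3,arg); result: nodes: 1:c1, 3:c2, 5:app, 9:c1, 16:c3, 19:app, 20:app edges: (5,3,fn); (5,20,arg); (19,9,arg); (19,16,fn); (20,1,fn); (20,3,arg)
final:
nodes: 1:c1, 3:c2, 5:app, 9:c1, 16:c3, 19:app, 20:app
edges: (5,3,fn); (5,20,arg); (19,9,arg); (19,16,fn); (20,1,fn); (20,3,arg)


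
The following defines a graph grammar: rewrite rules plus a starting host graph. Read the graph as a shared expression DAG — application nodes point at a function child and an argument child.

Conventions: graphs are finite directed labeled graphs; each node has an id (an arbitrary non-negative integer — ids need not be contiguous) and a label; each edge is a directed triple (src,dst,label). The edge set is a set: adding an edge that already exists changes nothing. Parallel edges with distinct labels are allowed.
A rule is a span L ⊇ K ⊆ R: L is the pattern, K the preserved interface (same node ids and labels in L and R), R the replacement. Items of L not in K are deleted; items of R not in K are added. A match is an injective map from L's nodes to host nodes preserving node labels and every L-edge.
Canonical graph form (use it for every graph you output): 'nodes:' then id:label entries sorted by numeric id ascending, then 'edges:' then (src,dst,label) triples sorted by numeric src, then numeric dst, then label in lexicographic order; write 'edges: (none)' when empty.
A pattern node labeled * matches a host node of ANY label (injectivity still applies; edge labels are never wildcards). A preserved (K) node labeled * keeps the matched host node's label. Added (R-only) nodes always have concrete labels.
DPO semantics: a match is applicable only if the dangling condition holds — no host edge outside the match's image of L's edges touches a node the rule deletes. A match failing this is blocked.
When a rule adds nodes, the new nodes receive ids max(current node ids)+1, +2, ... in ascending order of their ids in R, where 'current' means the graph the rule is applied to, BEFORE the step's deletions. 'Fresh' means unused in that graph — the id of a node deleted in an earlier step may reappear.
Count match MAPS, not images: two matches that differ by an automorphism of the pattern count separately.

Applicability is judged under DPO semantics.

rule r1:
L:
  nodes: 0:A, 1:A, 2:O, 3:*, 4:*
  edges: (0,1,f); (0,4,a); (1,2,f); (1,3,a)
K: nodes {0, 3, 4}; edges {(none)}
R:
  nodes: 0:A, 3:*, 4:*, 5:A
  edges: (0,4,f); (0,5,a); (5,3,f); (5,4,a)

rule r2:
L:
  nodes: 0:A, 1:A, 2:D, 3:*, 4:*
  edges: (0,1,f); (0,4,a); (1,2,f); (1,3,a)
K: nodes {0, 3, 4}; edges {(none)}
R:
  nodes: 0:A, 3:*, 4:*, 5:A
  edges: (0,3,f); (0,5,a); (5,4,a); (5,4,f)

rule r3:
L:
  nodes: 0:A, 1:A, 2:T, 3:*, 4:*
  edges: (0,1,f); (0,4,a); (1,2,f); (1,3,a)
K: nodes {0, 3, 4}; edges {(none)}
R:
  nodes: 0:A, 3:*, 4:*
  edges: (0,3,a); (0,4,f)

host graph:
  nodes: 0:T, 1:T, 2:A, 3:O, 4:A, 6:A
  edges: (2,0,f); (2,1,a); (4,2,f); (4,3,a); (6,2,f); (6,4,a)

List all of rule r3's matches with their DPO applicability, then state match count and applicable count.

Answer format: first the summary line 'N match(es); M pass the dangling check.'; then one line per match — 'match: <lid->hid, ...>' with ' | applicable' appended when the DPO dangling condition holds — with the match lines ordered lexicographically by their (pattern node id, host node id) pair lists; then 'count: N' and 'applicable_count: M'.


2 match(es); 0 pass the dangling check.
match: 0->4, 1->2, 2->0, 3->1, 4->3
match: 0->6, 1->2, 2->0, 3->1, 4->4
count: 2
applicable_count: 0


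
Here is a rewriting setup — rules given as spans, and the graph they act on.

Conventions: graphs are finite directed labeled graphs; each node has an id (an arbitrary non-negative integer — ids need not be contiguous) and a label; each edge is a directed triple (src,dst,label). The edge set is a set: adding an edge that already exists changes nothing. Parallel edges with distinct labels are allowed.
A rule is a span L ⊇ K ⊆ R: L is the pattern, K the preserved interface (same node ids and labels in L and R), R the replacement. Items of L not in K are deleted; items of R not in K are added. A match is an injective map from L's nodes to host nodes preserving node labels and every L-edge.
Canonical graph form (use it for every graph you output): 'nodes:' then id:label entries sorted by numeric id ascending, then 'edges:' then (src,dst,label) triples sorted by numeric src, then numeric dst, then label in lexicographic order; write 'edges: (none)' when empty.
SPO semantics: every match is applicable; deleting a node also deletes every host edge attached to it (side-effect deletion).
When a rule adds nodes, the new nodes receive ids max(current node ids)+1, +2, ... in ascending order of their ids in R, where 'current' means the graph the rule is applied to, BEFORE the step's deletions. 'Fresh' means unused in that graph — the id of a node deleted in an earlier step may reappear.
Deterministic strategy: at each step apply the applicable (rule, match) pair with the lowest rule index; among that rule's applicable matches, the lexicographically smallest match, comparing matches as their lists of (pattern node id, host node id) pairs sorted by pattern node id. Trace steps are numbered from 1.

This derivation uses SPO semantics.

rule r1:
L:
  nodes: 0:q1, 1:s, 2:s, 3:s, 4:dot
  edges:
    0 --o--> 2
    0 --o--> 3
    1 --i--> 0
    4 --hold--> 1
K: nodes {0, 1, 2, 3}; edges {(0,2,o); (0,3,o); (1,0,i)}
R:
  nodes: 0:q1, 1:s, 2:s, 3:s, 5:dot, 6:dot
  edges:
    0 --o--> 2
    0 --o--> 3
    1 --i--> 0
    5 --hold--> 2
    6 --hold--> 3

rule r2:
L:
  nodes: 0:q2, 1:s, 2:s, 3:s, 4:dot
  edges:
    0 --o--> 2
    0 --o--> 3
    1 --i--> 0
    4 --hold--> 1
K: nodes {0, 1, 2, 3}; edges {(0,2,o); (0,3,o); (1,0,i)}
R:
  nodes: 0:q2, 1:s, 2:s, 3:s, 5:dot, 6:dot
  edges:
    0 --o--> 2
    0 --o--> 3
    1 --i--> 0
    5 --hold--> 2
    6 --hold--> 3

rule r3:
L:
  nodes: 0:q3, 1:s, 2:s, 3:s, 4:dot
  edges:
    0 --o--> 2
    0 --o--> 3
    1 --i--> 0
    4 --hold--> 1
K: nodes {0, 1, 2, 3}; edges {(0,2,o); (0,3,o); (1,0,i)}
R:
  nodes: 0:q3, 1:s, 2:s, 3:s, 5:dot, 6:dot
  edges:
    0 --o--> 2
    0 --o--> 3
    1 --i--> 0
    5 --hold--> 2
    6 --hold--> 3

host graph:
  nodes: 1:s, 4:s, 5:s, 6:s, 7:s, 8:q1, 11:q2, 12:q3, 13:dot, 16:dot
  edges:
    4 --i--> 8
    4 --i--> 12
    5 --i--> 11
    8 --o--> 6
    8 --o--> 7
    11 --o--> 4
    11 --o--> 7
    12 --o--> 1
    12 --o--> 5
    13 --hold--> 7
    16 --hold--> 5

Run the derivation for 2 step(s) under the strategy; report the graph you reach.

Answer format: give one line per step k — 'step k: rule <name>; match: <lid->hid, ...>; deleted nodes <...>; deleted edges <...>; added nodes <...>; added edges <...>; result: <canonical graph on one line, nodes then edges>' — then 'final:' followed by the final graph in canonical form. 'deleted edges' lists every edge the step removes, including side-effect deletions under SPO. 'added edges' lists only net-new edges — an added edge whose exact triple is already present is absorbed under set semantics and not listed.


step 1: rule r2; match: 0->11, 1->5, 2->4, 3->7, 4->16; deleted nodes 16; deleted edges (16,5,hold); added nodes 17, 18; added edges (17,4,hold); (18,7,hold); result: nodes: 1:s, 4:s, 5:s, 6:s, 7:s, 8:q1, 11:q2, 12:q3, 13:dot, 17:dot, 18:dot edges: (4,8,i); (4,12,i); (5,11,i); (8,6,o); (8,7,o); (11,4,o); (11,7,o); (12,1,o); (12,5,o); (13,7,hold); (17,4,hold); (18,7,hold)
step 2: rule r1; match: 0->8, 1->4, 2->6, 3->7, 4->17; deleted nodes 17; deleted edges (17,4,hold); added nodes 19, 20; added edges (19,6,hold); (20,7,hold); result: nodes: 1:s, 4:s, 5:s, 6:s, 7:s, 8:q1, 11:q2, 12:q3, 13:dot, 18:dot, 19:dot, 20:dot edges: (4,8,i); (4,12,i); (5,11,i); (8,6,o); (8,7,o); (11,4,o); (11,7,o); (12,1,o); (12,5,o); (13,7,hold); (18,7,hold); (19,6,hold); (20,7,hold)
final:
nodes: 1:s, 4:s, 5:s, 6:s, 7:s, 8:q1, 11:q2, 12:q3, 13:dot, 18:dot, 19:dot, 20:dot
edges: (4,8,i); (4,12,i); (5,11,i); (8,6,o); (8,7,o); (11,4,o); (11,7,o); (12,1,o); (12,5,o); (13,7,hold); (18,7,hold); (19,6,hold); (20,7,hold)


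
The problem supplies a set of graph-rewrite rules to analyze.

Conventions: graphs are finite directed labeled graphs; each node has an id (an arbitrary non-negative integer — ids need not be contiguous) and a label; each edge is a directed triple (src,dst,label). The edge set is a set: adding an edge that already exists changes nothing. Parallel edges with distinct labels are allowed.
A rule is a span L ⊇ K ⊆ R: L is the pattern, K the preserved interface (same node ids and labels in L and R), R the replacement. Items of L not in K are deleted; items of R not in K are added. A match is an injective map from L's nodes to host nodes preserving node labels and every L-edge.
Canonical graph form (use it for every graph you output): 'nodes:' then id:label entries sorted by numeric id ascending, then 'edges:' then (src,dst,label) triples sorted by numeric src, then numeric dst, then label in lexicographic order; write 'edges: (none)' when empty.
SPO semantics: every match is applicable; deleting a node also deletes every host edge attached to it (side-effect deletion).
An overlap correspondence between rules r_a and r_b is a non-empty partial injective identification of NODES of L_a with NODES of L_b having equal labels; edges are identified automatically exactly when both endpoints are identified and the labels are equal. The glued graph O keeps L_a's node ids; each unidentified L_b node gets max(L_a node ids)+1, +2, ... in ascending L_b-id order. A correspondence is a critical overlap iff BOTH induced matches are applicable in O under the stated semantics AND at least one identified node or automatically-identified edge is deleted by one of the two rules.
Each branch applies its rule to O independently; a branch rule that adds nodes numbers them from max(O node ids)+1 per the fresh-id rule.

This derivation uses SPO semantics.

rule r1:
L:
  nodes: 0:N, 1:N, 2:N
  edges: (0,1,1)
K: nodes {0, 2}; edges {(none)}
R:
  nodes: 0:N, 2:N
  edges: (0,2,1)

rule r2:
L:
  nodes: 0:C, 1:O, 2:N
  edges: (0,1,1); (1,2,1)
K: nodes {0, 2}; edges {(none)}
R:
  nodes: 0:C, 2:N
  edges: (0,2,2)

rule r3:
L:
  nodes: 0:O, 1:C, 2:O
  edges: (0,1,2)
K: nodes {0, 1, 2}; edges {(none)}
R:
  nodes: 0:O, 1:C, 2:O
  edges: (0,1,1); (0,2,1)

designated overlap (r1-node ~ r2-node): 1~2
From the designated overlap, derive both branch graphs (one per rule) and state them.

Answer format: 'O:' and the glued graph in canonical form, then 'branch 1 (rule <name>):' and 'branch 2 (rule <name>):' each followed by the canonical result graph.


O:
nodes: 0:N, 1:N, 2:N, 3:C, 4:O
edges: (0,1,1); (3,4,1); (4,1,1)
branch 1 (rule r1):
nodes: 0:N, 2:N, 3:C, 4:O
edges: (0,2,1); (3,4,1)
branch 2 (rule r2):
nodes: 0:N, 1:N, 2:N, 3:C
edges: (0,1,1); (3,1,2)


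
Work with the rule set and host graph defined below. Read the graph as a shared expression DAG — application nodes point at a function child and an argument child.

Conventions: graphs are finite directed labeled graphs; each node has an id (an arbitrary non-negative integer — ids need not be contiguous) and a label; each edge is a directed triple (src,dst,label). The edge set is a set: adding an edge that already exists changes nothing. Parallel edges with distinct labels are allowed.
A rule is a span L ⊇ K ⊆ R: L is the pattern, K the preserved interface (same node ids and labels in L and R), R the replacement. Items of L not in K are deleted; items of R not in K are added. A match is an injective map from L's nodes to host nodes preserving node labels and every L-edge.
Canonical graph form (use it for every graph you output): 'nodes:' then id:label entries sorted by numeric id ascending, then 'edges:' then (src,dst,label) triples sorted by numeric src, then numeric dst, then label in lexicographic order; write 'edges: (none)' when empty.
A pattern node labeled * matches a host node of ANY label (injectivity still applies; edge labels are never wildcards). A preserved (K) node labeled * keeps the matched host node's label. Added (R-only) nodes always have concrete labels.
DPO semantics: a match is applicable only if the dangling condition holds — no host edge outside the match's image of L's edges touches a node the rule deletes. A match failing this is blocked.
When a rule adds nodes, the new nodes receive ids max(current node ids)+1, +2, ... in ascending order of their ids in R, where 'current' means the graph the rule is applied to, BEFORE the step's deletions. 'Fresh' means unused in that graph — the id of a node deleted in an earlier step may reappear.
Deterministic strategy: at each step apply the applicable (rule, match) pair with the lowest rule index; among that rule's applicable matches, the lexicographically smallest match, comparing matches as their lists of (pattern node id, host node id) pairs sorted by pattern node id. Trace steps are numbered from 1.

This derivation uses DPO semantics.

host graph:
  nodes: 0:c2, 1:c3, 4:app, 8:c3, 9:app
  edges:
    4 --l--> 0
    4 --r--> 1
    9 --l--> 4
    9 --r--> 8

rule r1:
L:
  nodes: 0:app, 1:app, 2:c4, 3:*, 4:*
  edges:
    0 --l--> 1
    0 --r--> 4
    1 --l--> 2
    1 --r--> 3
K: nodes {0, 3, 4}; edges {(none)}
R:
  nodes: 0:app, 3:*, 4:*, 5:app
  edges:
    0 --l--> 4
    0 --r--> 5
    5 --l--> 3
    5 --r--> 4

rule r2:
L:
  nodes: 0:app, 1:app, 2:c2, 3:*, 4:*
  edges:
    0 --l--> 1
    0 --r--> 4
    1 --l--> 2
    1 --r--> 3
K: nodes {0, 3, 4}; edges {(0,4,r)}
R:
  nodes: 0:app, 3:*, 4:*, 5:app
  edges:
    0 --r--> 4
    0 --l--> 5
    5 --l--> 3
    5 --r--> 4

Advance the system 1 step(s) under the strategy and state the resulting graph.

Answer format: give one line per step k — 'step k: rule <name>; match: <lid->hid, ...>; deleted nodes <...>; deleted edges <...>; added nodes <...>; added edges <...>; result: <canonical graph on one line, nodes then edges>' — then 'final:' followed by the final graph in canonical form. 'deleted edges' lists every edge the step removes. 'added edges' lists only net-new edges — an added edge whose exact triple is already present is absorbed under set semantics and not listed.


step 1: rule r2; match: 0->9, 1->4, 2->0, 3->1, 4->8; deleted nodes 0, 4; deleted edges (4,0,l); (4,1,r); (9,4,l); added nodes 10; added edges (9,10,l); (10,1,l); (10,8,r); result: nodes: 1:c3, 8:c3, 9:app, 10:app edges: (9,8,r); (9,10,l); (10,1,l); (10,8,r)
final:
nodes: 1:c3, 8:c3, 9:app, 10:app
edges: (9,8,r); (9,10,l); (10,1,l); (10,8,r)


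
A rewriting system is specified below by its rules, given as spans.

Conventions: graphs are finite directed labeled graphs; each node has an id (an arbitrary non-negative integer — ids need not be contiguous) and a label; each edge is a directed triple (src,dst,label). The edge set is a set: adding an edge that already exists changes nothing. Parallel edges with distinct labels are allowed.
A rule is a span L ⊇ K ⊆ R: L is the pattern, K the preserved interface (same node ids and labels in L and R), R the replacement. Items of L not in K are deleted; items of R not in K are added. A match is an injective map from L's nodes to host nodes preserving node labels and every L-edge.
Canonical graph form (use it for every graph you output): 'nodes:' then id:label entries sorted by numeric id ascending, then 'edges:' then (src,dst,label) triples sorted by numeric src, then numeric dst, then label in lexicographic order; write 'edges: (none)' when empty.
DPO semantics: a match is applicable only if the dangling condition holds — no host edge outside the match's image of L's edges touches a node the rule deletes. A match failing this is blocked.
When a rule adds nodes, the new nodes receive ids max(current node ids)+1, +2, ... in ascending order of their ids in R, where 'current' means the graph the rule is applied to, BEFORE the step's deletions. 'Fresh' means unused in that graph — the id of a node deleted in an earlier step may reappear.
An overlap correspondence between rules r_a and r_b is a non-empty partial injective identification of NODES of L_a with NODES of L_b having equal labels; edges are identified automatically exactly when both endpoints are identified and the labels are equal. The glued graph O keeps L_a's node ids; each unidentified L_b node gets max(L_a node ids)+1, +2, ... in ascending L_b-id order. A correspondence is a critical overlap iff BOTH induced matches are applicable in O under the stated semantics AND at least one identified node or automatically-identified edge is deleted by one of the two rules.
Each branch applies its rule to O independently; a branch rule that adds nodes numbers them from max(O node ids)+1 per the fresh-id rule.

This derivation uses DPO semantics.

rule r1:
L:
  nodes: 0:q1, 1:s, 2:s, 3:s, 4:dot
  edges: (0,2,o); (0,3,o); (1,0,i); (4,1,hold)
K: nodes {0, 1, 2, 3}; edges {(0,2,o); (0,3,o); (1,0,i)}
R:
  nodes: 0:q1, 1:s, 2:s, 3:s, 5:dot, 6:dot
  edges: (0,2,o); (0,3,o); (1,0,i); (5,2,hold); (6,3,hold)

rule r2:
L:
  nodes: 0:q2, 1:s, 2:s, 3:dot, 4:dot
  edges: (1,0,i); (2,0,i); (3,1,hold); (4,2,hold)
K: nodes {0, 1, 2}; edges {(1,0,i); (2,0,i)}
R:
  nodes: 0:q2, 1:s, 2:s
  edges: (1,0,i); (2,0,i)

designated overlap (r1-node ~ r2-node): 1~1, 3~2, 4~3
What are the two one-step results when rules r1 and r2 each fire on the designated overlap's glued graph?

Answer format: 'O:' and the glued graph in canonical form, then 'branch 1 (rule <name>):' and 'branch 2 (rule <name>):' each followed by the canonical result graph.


O:
nodes: 0:q1, 1:s, 2:s, 3:s, 4:dot, 5:q2, 6:dot
edges: (0,2,o); (0,3,o); (1,0,i); (1,5,i); (3,5,i); (4,1,hold); (6,3,hold)
branch 1 (rule r1):
nodes: 0:q1, 1:s, 2:s, 3:s, 5:q2, 6:dot, 7:dot, 8:dot
edges: (0,2,o); (0,3,o); (1,0,i); (1,5,i); (3,5,i); (6,3,hold); (7,2,hold); (8,3,hold)
branch 2 (rule r2):
nodes: 0:q1, 1:s, 2:s, 3:s, 5:q2
edges: (0,2,o); (0,3,o); (1,0,i); (1,5,i); (3,5,i)


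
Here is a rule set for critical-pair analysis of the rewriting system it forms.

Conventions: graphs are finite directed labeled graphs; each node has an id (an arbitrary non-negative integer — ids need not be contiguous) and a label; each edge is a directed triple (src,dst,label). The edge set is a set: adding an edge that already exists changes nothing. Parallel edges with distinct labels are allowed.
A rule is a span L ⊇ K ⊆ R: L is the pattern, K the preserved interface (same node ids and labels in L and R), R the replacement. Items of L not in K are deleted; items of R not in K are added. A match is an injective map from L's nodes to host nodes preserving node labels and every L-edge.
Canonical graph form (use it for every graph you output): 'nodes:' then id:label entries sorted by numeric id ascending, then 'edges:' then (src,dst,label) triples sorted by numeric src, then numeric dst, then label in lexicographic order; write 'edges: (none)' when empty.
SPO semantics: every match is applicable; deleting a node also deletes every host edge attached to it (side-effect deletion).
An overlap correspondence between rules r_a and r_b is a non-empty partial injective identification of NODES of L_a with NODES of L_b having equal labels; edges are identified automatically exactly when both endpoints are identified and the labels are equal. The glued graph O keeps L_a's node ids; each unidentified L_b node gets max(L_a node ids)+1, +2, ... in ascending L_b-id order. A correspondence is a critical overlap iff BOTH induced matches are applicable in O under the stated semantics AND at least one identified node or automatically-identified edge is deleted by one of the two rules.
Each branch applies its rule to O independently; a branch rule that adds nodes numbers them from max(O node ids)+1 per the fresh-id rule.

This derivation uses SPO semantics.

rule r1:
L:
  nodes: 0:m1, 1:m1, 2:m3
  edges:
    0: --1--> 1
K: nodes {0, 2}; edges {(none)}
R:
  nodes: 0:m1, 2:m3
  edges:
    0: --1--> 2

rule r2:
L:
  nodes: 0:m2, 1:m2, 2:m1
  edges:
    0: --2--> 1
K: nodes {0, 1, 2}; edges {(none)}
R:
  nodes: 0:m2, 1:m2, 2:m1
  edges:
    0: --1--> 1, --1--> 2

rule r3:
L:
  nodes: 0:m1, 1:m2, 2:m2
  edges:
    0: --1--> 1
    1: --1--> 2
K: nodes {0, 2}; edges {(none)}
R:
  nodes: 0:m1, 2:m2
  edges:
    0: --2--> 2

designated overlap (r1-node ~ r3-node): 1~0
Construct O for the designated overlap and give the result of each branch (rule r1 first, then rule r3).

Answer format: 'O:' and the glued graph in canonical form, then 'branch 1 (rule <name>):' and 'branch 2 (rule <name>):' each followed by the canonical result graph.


O:
nodes: 0:m1, 1:m1, 2:m3, 3:m2, 4:m2
edges: (0,1,1); (1,3,1); (3,4,1)
branch 1 (rule r1):
nodes: 0:m1, 2:m3, 3:m2, 4:m2
edges: (0,2,1); (3,4,1)
branch 2 (rule r3):
nodes: 0:m1, 1:m1, 2:m3, 4:m2
edges: (0,1,1); (1,4,2)


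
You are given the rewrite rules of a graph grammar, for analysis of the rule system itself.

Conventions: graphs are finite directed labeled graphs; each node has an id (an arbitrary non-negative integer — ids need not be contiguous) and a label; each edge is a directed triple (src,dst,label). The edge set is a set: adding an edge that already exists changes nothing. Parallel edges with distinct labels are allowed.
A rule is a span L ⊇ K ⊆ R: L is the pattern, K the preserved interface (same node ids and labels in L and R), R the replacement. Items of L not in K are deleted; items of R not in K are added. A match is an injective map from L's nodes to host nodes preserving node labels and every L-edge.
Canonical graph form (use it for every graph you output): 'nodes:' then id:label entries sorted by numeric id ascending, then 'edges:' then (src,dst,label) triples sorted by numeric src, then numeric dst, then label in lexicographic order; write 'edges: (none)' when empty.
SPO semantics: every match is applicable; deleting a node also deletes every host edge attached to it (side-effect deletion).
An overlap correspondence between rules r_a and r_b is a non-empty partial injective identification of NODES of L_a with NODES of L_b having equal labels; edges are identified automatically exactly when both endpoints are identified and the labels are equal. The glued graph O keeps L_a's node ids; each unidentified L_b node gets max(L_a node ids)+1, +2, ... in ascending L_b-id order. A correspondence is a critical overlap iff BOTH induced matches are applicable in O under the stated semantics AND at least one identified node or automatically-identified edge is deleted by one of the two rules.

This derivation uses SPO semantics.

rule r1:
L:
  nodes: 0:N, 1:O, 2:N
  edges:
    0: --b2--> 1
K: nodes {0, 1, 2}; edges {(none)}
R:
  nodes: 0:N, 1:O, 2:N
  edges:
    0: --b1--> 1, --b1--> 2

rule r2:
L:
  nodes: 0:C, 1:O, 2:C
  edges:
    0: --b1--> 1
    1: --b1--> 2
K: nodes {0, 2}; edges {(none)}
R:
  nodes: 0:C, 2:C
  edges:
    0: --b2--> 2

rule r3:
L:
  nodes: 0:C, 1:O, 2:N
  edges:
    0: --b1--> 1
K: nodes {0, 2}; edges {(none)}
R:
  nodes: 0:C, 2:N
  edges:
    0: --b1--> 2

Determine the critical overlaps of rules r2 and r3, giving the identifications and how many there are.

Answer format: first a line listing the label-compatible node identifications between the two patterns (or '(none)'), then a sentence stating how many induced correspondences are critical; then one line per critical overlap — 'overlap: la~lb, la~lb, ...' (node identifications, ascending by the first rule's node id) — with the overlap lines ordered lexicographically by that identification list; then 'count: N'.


label-compatible node identifications between L(r2) and L(r3): 0~0, 1~1, 2~0
3 of the induced correspondences are critical overlaps of r2 and r3.
overlap: 0~0, 1~1
overlap: 1~1
overlap: 1~1, 2~0
count: 3
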